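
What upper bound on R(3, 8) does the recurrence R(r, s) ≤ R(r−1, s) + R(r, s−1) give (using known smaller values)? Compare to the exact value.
R(3, 8) ≤ R(2, 8) + R(3, 7) = 8 + 23 = 31; exact value R(3, 8) = 28.

The Erdős–Szekeres recurrence R(r, s) ≤ R(r−1, s) + R(r, s−1) applied to (r, s) = (3, 8) gives
  R(3, 8) ≤ R(2, 8) + R(3, 7) = 8 + 23 = 31.
(Recall R(2, k) = k and R is symmetric.) The recurrence is not tight here (it gives 31, but the exact value is R(3, 8) = 28); the tight upper bound requires a sharper argument than the simple recurrence, combined with a lower-bound construction on K_{27}.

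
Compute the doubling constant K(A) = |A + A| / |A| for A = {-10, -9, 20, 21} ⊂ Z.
K = |A + A| / |A| = 9/4

Enumerate A + A = {a + b : a, b ∈ A}. With |A| = 4, there are |A|^2 = 16 ordered sum pairs; collecting distinct values, A + A = {-20, -19, -18, 10, 11, 12, 40, 41, 42}, so |A + A| = 9. Thus K = 9/4. For comparison, the minimum possible |A + A| over all 4-element sets is 2·4 − 1 = 7 (so min K = 7/4), attained only by arithmetic progressions.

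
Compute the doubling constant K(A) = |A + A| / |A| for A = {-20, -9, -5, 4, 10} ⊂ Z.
K = |A + A| / |A| = 14/5

Enumerate A + A = {a + b : a, b ∈ A}. With |A| = 5, there are |A|^2 = 25 ordered sum pairs; collecting distinct values, A + A = {-40, -29, -25, -18, -16, -14, -10, -5, -1, 1, 5, 8, 14, 20}, so |A + A| = 14. Thus K = 14/5. For comparison, the minimum possible |A + A| over all 5-element sets is 2·5 − 1 = 9 (so min K = 9/5), attained only by arithmetic progressions.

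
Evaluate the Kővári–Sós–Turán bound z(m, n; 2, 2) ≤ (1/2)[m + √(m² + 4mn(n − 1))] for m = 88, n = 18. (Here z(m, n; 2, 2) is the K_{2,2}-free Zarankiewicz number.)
z(88, 18; 2, 2) ≤ (1/2)[88 + √(88² + 4·88·18·17)] = (1/2)[88 + √115456] = 213.8941

Kővári–Sós–Turán: let r_1, ..., r_88 be the row sums and z = Σ r_i the total number of 1s. Each pair of columns can share at most one row with both entries 1 (else a 2×2 all-ones block appears), so Σ_i C(r_i, 2) ≤ C(18, 2) = 153. By convexity Σ_i C(r_i, 2) ≥ 88·C(z/88, 2) = z(z − 88)/(2·88), giving z² − 88z − 88·18·17 ≤ 0 and hence z ≤ (1/2)[88 + √(7744 + 4·26928)] = (1/2)[88 + √115456] ≈ (1/2)(88 + 339.7882) = 213.8941.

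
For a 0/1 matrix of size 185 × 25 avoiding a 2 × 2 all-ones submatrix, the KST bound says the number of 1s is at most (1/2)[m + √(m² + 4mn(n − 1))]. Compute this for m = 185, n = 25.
z(185, 25; 2, 2) ≤ (1/2)[185 + √(185² + 4·185·25·24)] = (1/2)[185 + √478225] = 438.2691

Kővári–Sós–Turán: let r_1, ..., r_185 be the row sums and z = Σ r_i the total number of 1s. Each pair of columns can share at most one row with both entries 1 (else a 2×2 all-ones block appears), so Σ_i C(r_i, 2) ≤ C(25, 2) = 300. By convexity Σ_i C(r_i, 2) ≥ 185·C(z/185, 2) = z(z − 185)/(2·185), giving z² − 185z − 185·25·24 ≤ 0 and hence z ≤ (1/2)[185 + √(34225 + 4·111000)] = (1/2)[185 + √478225] ≈ (1/2)(185 + 691.5381) = 438.2691.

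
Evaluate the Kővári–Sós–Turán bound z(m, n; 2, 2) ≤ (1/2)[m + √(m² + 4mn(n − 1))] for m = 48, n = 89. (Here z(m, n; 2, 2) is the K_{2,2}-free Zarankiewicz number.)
z(48, 89; 2, 2) ≤ (1/2)[48 + √(48² + 4·48·89·88)] = (1/2)[48 + √1506048] = 637.6057

Kővári–Sós–Turán: let r_1, ..., r_48 be the row sums and z = Σ r_i the total number of 1s. Each pair of columns can share at most one row with both entries 1 (else a 2×2 all-ones block appears), so Σ_i C(r_i, 2) ≤ C(89, 2) = 3916. By convexity Σ_i C(r_i, 2) ≥ 48·C(z/48, 2) = z(z − 48)/(2·48), giving z² − 48z − 48·89·88 ≤ 0 and hence z ≤ (1/2)[48 + √(2304 + 4·375936)] = (1/2)[48 + √1506048] ≈ (1/2)(48 + 1227.2115) = 637.6057.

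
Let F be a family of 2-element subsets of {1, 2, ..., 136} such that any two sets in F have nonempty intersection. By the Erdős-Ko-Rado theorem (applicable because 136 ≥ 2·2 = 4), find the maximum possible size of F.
max |F| = C(135, 1) = 135

Erdős-Ko-Rado (1961): when n ≥ 2k, max |F| = C(n−1, k−1). The bound is attained by the star {A : i ∈ A} for any fixed i ∈ [n]. Here C(136−1, 2−1) = C(135, 1) = 135.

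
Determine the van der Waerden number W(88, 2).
W(88, 2) = 88 + 1 = 89

A 2-term AP is any pair of integers, so a monochromatic 2-AP exists iff some colour is used at least twice. With 88 colours, the colouring i ↦ i on {1, ..., 88} uses each colour once, avoiding any monochromatic pair, so W(88, 2) > 88. For {1, ..., 89}, pigeonhole forces two integers of the same colour, which form a monochromatic 2-AP. Hence W(88, 2) = 89.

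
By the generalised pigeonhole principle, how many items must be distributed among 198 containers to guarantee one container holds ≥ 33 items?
n = (33 − 1)·198 + 1 = 6337

By the generalised pigeonhole principle, to guarantee some box contains ≥ r objects we need more than (r − 1) · k objects total. Threshold: n = (r − 1) · k + 1. With r = 33 and k = 198: n = 32 · 198 + 1 = 6336 + 1 = 6337. For n = 6336 = 32 · 198, we can put exactly 32 objects in every box, avoiding 33 in any single one — so 6337 is tight.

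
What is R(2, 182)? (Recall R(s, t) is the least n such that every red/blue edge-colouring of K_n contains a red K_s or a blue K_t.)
R(2, 182) = 182

R(2, k) = k for all k ≥ 2: in a 2-colouring of K_k, either some edge is red (a red K_2) or all edges are blue (a blue K_k). And K_{181} coloured all-blue has no blue K_182, so R(2, 182) > 181. Hence R(2, 182) = 182.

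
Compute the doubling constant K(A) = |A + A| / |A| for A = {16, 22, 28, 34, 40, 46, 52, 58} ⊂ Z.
K = |A + A| / |A| = 15/8

Enumerate A + A = {a + b : a, b ∈ A}. With |A| = 8, there are |A|^2 = 64 ordered sum pairs; collecting distinct values, A + A = {32, 38, 44, 50, 56, 62, 68, 74, 80, 86, 92, 98, 104, 110, 116}, so |A + A| = 15. Thus K = 15/8. Here |A + A| = 2|A| − 1 = 15, the minimum possible — so K = 15/8 is minimal, which holds iff A is an arithmetic progression.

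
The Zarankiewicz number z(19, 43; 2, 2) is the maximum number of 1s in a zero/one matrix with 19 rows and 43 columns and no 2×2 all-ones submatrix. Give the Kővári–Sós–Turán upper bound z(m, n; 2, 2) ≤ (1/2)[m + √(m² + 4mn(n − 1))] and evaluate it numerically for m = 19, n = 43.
z(19, 43; 2, 2) ≤ (1/2)[19 + √(19² + 4·19·43·42)] = (1/2)[19 + √137617] = 194.9838

Kővári–Sós–Turán: let r_1, ..., r_19 be the row sums and z = Σ r_i the total number of 1s. Each pair of columns can share at most one row with both entries 1 (else a 2×2 all-ones block appears), so Σ_i C(r_i, 2) ≤ C(43, 2) = 903. By convexity Σ_i C(r_i, 2) ≥ 19·C(z/19, 2) = z(z − 19)/(2·19), giving z² − 19z − 19·43·42 ≤ 0 and hence z ≤ (1/2)[19 + √(361 + 4·34314)] = (1/2)[19 + √137617] ≈ (1/2)(19 + 370.9677) = 194.9838.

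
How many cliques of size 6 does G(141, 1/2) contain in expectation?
E[# K_6] = C(141, 6) · (1/2)^C(6, 2) = 9798689908 / 2^15 = 2449672477/8192 ≈ 299032.284790

For each 6-subset S of vertices (there are C(141, 6) = 9798689908 such S), let X_S = 1 if S induces a K_6 (all C(6, 2) = 15 edges present). Then P(X_S = 1) = (1/2)^15 = 1/32768. By linearity of expectation, E[# K_6] = C(141, 6) · (1/2)^15 = 9798689908 / 32768 = 2449672477/8192 ≈ 299032.284790.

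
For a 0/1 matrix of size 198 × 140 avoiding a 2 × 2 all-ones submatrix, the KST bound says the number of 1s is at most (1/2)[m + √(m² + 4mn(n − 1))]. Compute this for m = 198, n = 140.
z(198, 140; 2, 2) ≤ (1/2)[198 + √(198² + 4·198·140·139)] = (1/2)[198 + √15451524] = 2064.4213

Kővári–Sós–Turán: let r_1, ..., r_198 be the row sums and z = Σ r_i the total number of 1s. Each pair of columns can share at most one row with both entries 1 (else a 2×2 all-ones block appears), so Σ_i C(r_i, 2) ≤ C(140, 2) = 9730. By convexity Σ_i C(r_i, 2) ≥ 198·C(z/198, 2) = z(z − 198)/(2·198), giving z² − 198z − 198·140·139 ≤ 0 and hence z ≤ (1/2)[198 + √(39204 + 4·3853080)] = (1/2)[198 + √15451524] ≈ (1/2)(198 + 3930.8427) = 2064.4213.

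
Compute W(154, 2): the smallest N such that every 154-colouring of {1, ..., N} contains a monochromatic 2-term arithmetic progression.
W(154, 2) = 154 + 1 = 155

A 2-term AP is any pair of integers, so a monochromatic 2-AP exists iff some colour is used at least twice. With 154 colours, the colouring i ↦ i on {1, ..., 154} uses each colour once, avoiding any monochromatic pair, so W(154, 2) > 154. For {1, ..., 155}, pigeonhole forces two integers of the same colour, which form a monochromatic 2-AP. Hence W(154, 2) = 155.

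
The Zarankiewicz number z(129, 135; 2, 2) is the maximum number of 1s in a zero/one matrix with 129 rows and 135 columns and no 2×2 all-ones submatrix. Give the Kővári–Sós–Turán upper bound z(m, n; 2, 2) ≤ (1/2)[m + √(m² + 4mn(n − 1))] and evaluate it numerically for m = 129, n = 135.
z(129, 135; 2, 2) ≤ (1/2)[129 + √(129² + 4·129·135·134)] = (1/2)[129 + √9351081] = 1593.4769

Kővári–Sós–Turán: let r_1, ..., r_129 be the row sums and z = Σ r_i the total number of 1s. Each pair of columns can share at most one row with both entries 1 (else a 2×2 all-ones block appears), so Σ_i C(r_i, 2) ≤ C(135, 2) = 9045. By convexity Σ_i C(r_i, 2) ≥ 129·C(z/129, 2) = z(z − 129)/(2·129), giving z² − 129z − 129·135·134 ≤ 0 and hence z ≤ (1/2)[129 + √(16641 + 4·2333610)] = (1/2)[129 + √9351081] ≈ (1/2)(129 + 3057.9537) = 1593.4769.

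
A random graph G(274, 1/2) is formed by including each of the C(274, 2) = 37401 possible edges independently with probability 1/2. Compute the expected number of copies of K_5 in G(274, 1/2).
E[# K_5] = C(274, 5) · (1/2)^C(5, 2) = 12406061304 / 2^10 = 1550757663/128 = 12115294.2421875

For each 5-subset S of vertices (there are C(274, 5) = 12406061304 such S), let X_S = 1 if S induces a K_5 (all C(5, 2) = 10 edges present). Then P(X_S = 1) = (1/2)^10 = 1/1024. By linearity of expectation, E[# K_5] = C(274, 5) · (1/2)^10 = 12406061304 / 1024 = 1550757663/128 = 12115294.2421875.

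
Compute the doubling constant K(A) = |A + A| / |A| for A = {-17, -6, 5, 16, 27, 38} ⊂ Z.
K = |A + A| / |A| = 11/6

Enumerate A + A = {a + b : a, b ∈ A}. With |A| = 6, there are |A|^2 = 36 ordered sum pairs; collecting distinct values, A + A = {-34, -23, -12, -1, 10, 21, 32, 43, 54, 65, 76}, so |A + A| = 11. Thus K = 11/6. Here |A + A| = 2|A| − 1 = 11, the minimum possible — so K = 11/6 is minimal, which holds iff A is an arithmetic progression.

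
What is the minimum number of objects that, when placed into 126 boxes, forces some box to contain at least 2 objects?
n = (2 − 1)·126 + 1 = 127

By the generalised pigeonhole principle, to guarantee some box contains ≥ r objects we need more than (r − 1) · k objects total. Threshold: n = (r − 1) · k + 1. With r = 2 and k = 126: n = 1 · 126 + 1 = 126 + 1 = 127. For n = 126 = 1 · 126, we can put exactly 1 objects in every box, avoiding 2 in any single one — so 127 is tight.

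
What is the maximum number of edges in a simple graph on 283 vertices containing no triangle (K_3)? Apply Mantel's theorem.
ex(283, K_3) = ⌊283^2/4⌋ = 20022

Mantel (1907): a triangle-free graph on n vertices has at most ⌊n^2/4⌋ edges, with equality for the complete bipartite graph K_{⌊n/2⌋, ⌈n/2⌉}. For n = 283: ⌊283^2/4⌋ = ⌊80089/4⌋ = 20022. The extremal graph is K_{141, 142}, which has 141·142 = 20022 edges.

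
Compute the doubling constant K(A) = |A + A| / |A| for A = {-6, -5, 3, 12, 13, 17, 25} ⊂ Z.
K = |A + A| / |A| = 25/7

Enumerate A + A = {a + b : a, b ∈ A}. With |A| = 7, there are |A|^2 = 49 ordered sum pairs; collecting distinct values, A + A = {-12, -11, -10, -3, -2, 6, 7, 8, 11, 12, 15, 16, 19, 20, 24, 25, 26, 28, 29, 30, 34, 37, 38, 42, 50}, so |A + A| = 25. Thus K = 25/7. For comparison, the minimum possible |A + A| over all 7-element sets is 2·7 − 1 = 13 (so min K = 13/7), attained only by arithmetic progressions.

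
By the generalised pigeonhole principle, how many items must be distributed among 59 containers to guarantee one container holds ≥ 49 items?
n = (49 − 1)·59 + 1 = 2833

By the generalised pigeonhole principle, to guarantee some box contains ≥ r objects we need more than (r − 1) · k objects total. Threshold: n = (r − 1) · k + 1. With r = 49 and k = 59: n = 48 · 59 + 1 = 2832 + 1 = 2833. For n = 2832 = 48 · 59, we can put exactly 48 objects in every box, avoiding 49 in any single one — so 2833 is tight.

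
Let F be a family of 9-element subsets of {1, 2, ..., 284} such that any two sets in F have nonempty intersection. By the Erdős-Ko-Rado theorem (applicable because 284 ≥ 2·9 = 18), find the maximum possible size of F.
max |F| = C(283, 8) = 923458157336331

The Erdős-Ko-Rado theorem states: for n ≥ 2k, an intersecting family of k-subsets of an n-element set has size at most C(n − 1, k − 1), with equality for 'star' families {A ⊆ [n] : |A| = k, i ∈ A} (fix an element i). For n = 284, k = 9: C(283, 8) = 923458157336331.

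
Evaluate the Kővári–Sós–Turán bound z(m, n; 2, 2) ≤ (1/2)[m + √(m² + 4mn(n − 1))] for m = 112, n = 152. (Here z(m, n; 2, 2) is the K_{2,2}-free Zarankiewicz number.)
z(112, 152; 2, 2) ≤ (1/2)[112 + √(112² + 4·112·152·151)] = (1/2)[112 + √10295040] = 1660.2942

Kővári–Sós–Turán: let r_1, ..., r_112 be the row sums and z = Σ r_i the total number of 1s. Each pair of columns can share at most one row with both entries 1 (else a 2×2 all-ones block appears), so Σ_i C(r_i, 2) ≤ C(152, 2) = 11476. By convexity Σ_i C(r_i, 2) ≥ 112·C(z/112, 2) = z(z − 112)/(2·112), giving z² − 112z − 112·152·151 ≤ 0 and hence z ≤ (1/2)[112 + √(12544 + 4·2570624)] = (1/2)[112 + √10295040] ≈ (1/2)(112 + 3208.5885) = 1660.2942.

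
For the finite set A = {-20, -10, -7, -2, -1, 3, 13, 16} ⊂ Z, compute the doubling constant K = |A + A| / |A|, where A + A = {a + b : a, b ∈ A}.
K = |A + A| / |A| = 30/8 = 15/4

Enumerate A + A = {a + b : a, b ∈ A}. With |A| = 8, there are |A|^2 = 64 ordered sum pairs; collecting distinct values, A + A = {-40, -30, -27, -22, -21, -20, -17, -14, -12, -11, -9, -8, -7, -4, -3, -2, 1, 2, 3, 6, 9, 11, 12, 14, 15, 16, 19, 26, 29, 32}, so |A + A| = 30. Thus K = 30/8 = 15/4. For comparison, the minimum possible |A + A| over all 8-element sets is 2·8 − 1 = 15 (so min K = 15/8), attained only by arithmetic progressions.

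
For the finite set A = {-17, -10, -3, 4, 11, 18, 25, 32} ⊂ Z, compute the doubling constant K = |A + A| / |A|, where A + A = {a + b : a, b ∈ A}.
K = |A + A| / |A| = 15/8

Enumerate A + A = {a + b : a, b ∈ A}. With |A| = 8, there are |A|^2 = 64 ordered sum pairs; collecting distinct values, A + A = {-34, -27, -20, -13, -6, 1, 8, 15, 22, 29, 36, 43, 50, 57, 64}, so |A + A| = 15. Thus K = 15/8. Here |A + A| = 2|A| − 1 = 15, the minimum possible — so K = 15/8 is minimal, which holds iff A is an arithmetic progression.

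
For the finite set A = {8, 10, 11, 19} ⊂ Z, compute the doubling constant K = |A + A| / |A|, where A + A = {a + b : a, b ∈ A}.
K = |A + A| / |A| = 10/4 = 5/2

Enumerate A + A = {a + b : a, b ∈ A}. With |A| = 4, there are |A|^2 = 16 ordered sum pairs; collecting distinct values, A + A = {16, 18, 19, 20, 21, 22, 27, 29, 30, 38}, so |A + A| = 10. Thus K = 10/4 = 5/2. For comparison, the minimum possible |A + A| over all 4-element sets is 2·4 − 1 = 7 (so min K = 7/4), attained only by arithmetic progressions.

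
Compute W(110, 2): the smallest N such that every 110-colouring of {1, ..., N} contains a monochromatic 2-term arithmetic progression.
W(110, 2) = 110 + 1 = 111

A 2-term AP is any pair of integers, so a monochromatic 2-AP exists iff some colour is used at least twice. With 110 colours, the colouring i ↦ i on {1, ..., 110} uses each colour once, avoiding any monochromatic pair, so W(110, 2) > 110. For {1, ..., 111}, pigeonhole forces two integers of the same colour, which form a monochromatic 2-AP. Hence W(110, 2) = 111.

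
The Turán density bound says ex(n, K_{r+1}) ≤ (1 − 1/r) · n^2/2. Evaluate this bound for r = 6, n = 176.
Turán density bound = (5/6) · 176^2/2 = 38720/3 ≈ 12906.6667

Turán's theorem: ex(n, K_{r+1}) is achieved by the complete r-partite Turán graph T(n, r) with parts as balanced as possible, and is at most (1 − 1/r) · n^2/2. For r = 6, n = 176: the density bound is (5/6) · 30976/2 = 38720/3 ≈ 12906.6667. The integer-valued extremum is e(T(176, 6)) = 12906, which is strictly less than the density bound 38720/3 since 6 ∤ 176 (the parts of T(176, 6) cannot all be equal).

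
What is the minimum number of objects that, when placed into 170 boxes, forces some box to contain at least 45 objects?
n = (45 − 1)·170 + 1 = 7481

By the generalised pigeonhole principle, to guarantee some box contains ≥ r objects we need more than (r − 1) · k objects total. Threshold: n = (r − 1) · k + 1. With r = 45 and k = 170: n = 44 · 170 + 1 = 7480 + 1 = 7481. For n = 7480 = 44 · 170, we can put exactly 44 objects in every box, avoiding 45 in any single one — so 7481 is tight.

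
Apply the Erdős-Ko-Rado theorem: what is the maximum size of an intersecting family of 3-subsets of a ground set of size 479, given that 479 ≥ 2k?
max |F| = C(478, 2) = 114003

Erdős-Ko-Rado (1961): when n ≥ 2k, max |F| = C(n−1, k−1). The bound is attained by the star {A : i ∈ A} for any fixed i ∈ [n]. Here C(479−1, 3−1) = C(478, 2) = 114003.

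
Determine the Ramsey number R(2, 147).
R(2, 147) = 147

R(2, k) = k for all k ≥ 2: in a 2-colouring of K_k, either some edge is red (a red K_2) or all edges are blue (a blue K_k). And K_{146} coloured all-blue has no blue K_147, so R(2, 147) > 146. Hence R(2, 147) = 147.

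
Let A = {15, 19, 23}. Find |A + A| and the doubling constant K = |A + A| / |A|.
K = |A + A| / |A| = 5/3

Enumerate A + A = {a + b : a, b ∈ A}. With |A| = 3, there are |A|^2 = 9 ordered sum pairs; collecting distinct values, A + A = {30, 34, 38, 42, 46}, so |A + A| = 5. Thus K = 5/3. Here |A + A| = 2|A| − 1 = 5, the minimum possible — so K = 5/3 is minimal, which holds iff A is an arithmetic progression.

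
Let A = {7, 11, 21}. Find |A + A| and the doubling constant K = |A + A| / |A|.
K = |A + A| / |A| = 6/3 = 2

Enumerate A + A = {a + b : a, b ∈ A}. With |A| = 3, there are |A|^2 = 9 ordered sum pairs; collecting distinct values, A + A = {14, 18, 22, 28, 32, 42}, so |A + A| = 6. Thus K = 6/3 = 2. For comparison, the minimum possible |A + A| over all 3-element sets is 2·3 − 1 = 5 (so min K = 5/3), attained only by arithmetic progressions.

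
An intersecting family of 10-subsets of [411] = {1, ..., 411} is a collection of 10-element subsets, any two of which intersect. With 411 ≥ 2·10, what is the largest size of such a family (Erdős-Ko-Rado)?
max |F| = C(410, 9) = 825832985075236710

The Erdős-Ko-Rado theorem states: for n ≥ 2k, an intersecting family of k-subsets of an n-element set has size at most C(n − 1, k − 1), with equality for 'star' families {A ⊆ [n] : |A| = k, i ∈ A} (fix an element i). For n = 411, k = 10: C(410, 9) = 825832985075236710.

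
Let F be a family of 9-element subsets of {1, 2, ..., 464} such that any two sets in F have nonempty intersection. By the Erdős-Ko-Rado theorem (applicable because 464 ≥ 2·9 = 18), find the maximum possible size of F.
max |F| = C(463, 8) = 49285640682439227

Erdős-Ko-Rado (1961): when n ≥ 2k, max |F| = C(n−1, k−1). The bound is attained by the star {A : i ∈ A} for any fixed i ∈ [n]. Here C(464−1, 9−1) = C(463, 8) = 49285640682439227.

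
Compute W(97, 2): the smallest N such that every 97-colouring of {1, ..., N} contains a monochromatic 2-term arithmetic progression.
W(97, 2) = 97 + 1 = 98

A 2-term AP is any pair of integers, so a monochromatic 2-AP exists iff some colour is used at least twice. With 97 colours, the colouring i ↦ i on {1, ..., 97} uses each colour once, avoiding any monochromatic pair, so W(97, 2) > 97. For {1, ..., 98}, pigeonhole forces two integers of the same colour, which form a monochromatic 2-AP. Hence W(97, 2) = 98.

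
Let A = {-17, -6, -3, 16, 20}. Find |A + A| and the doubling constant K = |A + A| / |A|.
K = |A + A| / |A| = 15/5 = 3

Enumerate A + A = {a + b : a, b ∈ A}. With |A| = 5, there are |A|^2 = 25 ordered sum pairs; collecting distinct values, A + A = {-34, -23, -20, -12, -9, -6, -1, 3, 10, 13, 14, 17, 32, 36, 40}, so |A + A| = 15. Thus K = 15/5 = 3. For comparison, the minimum possible |A + A| over all 5-element sets is 2·5 − 1 = 9 (so min K = 9/5), attained only by arithmetic progressions.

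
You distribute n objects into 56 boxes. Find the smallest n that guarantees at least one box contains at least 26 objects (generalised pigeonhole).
n = (26 − 1)·56 + 1 = 1401

By the generalised pigeonhole principle, to guarantee some box contains ≥ r objects we need more than (r − 1) · k objects total. Threshold: n = (r − 1) · k + 1. With r = 26 and k = 56: n = 25 · 56 + 1 = 1400 + 1 = 1401. For n = 1400 = 25 · 56, we can put exactly 25 objects in every box, avoiding 26 in any single one — so 1401 is tight.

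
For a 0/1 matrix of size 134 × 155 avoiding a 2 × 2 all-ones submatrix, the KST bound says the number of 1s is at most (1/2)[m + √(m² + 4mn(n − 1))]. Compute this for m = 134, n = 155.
z(134, 155; 2, 2) ≤ (1/2)[134 + √(134² + 4·134·155·154)] = (1/2)[134 + √12812276] = 1856.712

Kővári–Sós–Turán: let r_1, ..., r_134 be the row sums and z = Σ r_i the total number of 1s. Each pair of columns can share at most one row with both entries 1 (else a 2×2 all-ones block appears), so Σ_i C(r_i, 2) ≤ C(155, 2) = 11935. By convexity Σ_i C(r_i, 2) ≥ 134·C(z/134, 2) = z(z − 134)/(2·134), giving z² − 134z − 134·155·154 ≤ 0 and hence z ≤ (1/2)[134 + √(17956 + 4·3198580)] = (1/2)[134 + √12812276] ≈ (1/2)(134 + 3579.424) = 1856.712.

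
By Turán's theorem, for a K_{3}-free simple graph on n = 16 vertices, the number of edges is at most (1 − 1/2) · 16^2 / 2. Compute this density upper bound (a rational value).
Turán density bound = (1/2) · 16^2/2 = 64

Turán's theorem: ex(n, K_{r+1}) is achieved by the complete r-partite Turán graph T(n, r) with parts as balanced as possible, and is at most (1 − 1/r) · n^2/2. For r = 2, n = 16: the density bound is (1/2) · 256/2 = 64. Since 2 ∣ 16, the Turán graph T(16, 2) has parts of equal size 8, and its edge count e(T(16, 2)) = 64 attains the density bound exactly.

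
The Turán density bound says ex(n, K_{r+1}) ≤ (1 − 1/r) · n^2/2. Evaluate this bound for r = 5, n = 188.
Turán density bound = (4/5) · 188^2/2 = 70688/5 ≈ 14137.6

Turán's theorem: ex(n, K_{r+1}) is achieved by the complete r-partite Turán graph T(n, r) with parts as balanced as possible, and is at most (1 − 1/r) · n^2/2. For r = 5, n = 188: the density bound is (4/5) · 35344/2 = 70688/5 ≈ 14137.6. The integer-valued extremum is e(T(188, 5)) = 14137, which is strictly less than the density bound 70688/5 since 5 ∤ 188 (the parts of T(188, 5) cannot all be equal).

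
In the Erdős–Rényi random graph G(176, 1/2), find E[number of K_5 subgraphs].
E[# K_5] = C(176, 5) · (1/2)^C(5, 2) = 1328902960 / 2^10 = 83056435/64 = 1297756.796875

For each 5-subset S of vertices (there are C(176, 5) = 1328902960 such S), let X_S = 1 if S induces a K_5 (all C(5, 2) = 10 edges present). Then P(X_S = 1) = (1/2)^10 = 1/1024. By linearity of expectation, E[# K_5] = C(176, 5) · (1/2)^10 = 1328902960 / 1024 = 83056435/64 = 1297756.796875.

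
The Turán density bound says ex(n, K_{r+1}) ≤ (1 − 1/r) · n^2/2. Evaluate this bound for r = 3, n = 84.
Turán density bound = (2/3) · 84^2/2 = 2352

Turán's theorem: ex(n, K_{r+1}) is achieved by the complete r-partite Turán graph T(n, r) with parts as balanced as possible, and is at most (1 − 1/r) · n^2/2. For r = 3, n = 84: the density bound is (2/3) · 7056/2 = 2352. Since 3 ∣ 84, the Turán graph T(84, 3) has parts of equal size 28, and its edge count e(T(84, 3)) = 2352 attains the density bound exactly.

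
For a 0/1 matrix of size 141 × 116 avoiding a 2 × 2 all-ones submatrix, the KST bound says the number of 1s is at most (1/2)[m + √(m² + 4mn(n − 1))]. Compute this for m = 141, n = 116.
z(141, 116; 2, 2) ≤ (1/2)[141 + √(141² + 4·141·116·115)] = (1/2)[141 + √7543641] = 1443.7845

Kővári–Sós–Turán: let r_1, ..., r_141 be the row sums and z = Σ r_i the total number of 1s. Each pair of columns can share at most one row with both entries 1 (else a 2×2 all-ones block appears), so Σ_i C(r_i, 2) ≤ C(116, 2) = 6670. By convexity Σ_i C(r_i, 2) ≥ 141·C(z/141, 2) = z(z − 141)/(2·141), giving z² − 141z − 141·116·115 ≤ 0 and hence z ≤ (1/2)[141 + √(19881 + 4·1880940)] = (1/2)[141 + √7543641] ≈ (1/2)(141 + 2746.569) = 1443.7845.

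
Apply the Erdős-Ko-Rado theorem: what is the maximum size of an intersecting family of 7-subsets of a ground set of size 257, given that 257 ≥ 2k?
max |F| = C(256, 6) = 368532802176

Erdős-Ko-Rado (1961): when n ≥ 2k, max |F| = C(n−1, k−1). The bound is attained by the star {A : i ∈ A} for any fixed i ∈ [n]. Here C(257−1, 7−1) = C(256, 6) = 368532802176.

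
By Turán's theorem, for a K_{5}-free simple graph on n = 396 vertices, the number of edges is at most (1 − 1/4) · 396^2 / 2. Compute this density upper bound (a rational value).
Turán density bound = (3/4) · 396^2/2 = 58806

Turán's theorem: ex(n, K_{r+1}) is achieved by the complete r-partite Turán graph T(n, r) with parts as balanced as possible, and is at most (1 − 1/r) · n^2/2. For r = 4, n = 396: the density bound is (3/4) · 156816/2 = 58806. Since 4 ∣ 396, the Turán graph T(396, 4) has parts of equal size 99, and its edge count e(T(396, 4)) = 58806 attains the density bound exactly.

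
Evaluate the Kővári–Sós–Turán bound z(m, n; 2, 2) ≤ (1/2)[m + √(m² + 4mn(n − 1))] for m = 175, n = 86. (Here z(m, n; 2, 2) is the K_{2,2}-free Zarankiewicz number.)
z(175, 86; 2, 2) ≤ (1/2)[175 + √(175² + 4·175·86·85)] = (1/2)[175 + √5147625] = 1221.9189

Kővári–Sós–Turán: let r_1, ..., r_175 be the row sums and z = Σ r_i the total number of 1s. Each pair of columns can share at most one row with both entries 1 (else a 2×2 all-ones block appears), so Σ_i C(r_i, 2) ≤ C(86, 2) = 3655. By convexity Σ_i C(r_i, 2) ≥ 175·C(z/175, 2) = z(z − 175)/(2·175), giving z² − 175z − 175·86·85 ≤ 0 and hence z ≤ (1/2)[175 + √(30625 + 4·1279250)] = (1/2)[175 + √5147625] ≈ (1/2)(175 + 2268.8378) = 1221.9189.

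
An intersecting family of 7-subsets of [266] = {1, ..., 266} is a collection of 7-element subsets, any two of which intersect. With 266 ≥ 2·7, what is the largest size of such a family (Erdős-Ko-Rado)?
max |F| = C(265, 6) = 454347559380

The Erdős-Ko-Rado theorem states: for n ≥ 2k, an intersecting family of k-subsets of an n-element set has size at most C(n − 1, k − 1), with equality for 'star' families {A ⊆ [n] : |A| = k, i ∈ A} (fix an element i). For n = 266, k = 7: C(265, 6) = 454347559380.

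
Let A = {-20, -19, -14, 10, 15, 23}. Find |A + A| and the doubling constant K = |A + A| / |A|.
K = |A + A| / |A| = 20/6 = 10/3

Enumerate A + A = {a + b : a, b ∈ A}. With |A| = 6, there are |A|^2 = 36 ordered sum pairs; collecting distinct values, A + A = {-40, -39, -38, -34, -33, -28, -10, -9, -5, -4, 1, 3, 4, 9, 20, 25, 30, 33, 38, 46}, so |A + A| = 20. Thus K = 20/6 = 10/3. For comparison, the minimum possible |A + A| over all 6-element sets is 2·6 − 1 = 11 (so min K = 11/6), attained only by arithmetic progressions.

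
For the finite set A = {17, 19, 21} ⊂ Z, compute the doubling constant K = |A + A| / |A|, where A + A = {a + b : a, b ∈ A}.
K = |A + A| / |A| = 5/3

Enumerate A + A = {a + b : a, b ∈ A}. With |A| = 3, there are |A|^2 = 9 ordered sum pairs; collecting distinct values, A + A = {34, 36, 38, 40, 42}, so |A + A| = 5. Thus K = 5/3. Here |A + A| = 2|A| − 1 = 5, the minimum possible — so K = 5/3 is minimal, which holds iff A is an arithmetic progression.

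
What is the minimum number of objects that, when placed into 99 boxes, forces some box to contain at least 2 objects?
n = (2 − 1)·99 + 1 = 100

By the generalised pigeonhole principle, to guarantee some box contains ≥ r objects we need more than (r − 1) · k objects total. Threshold: n = (r − 1) · k + 1. With r = 2 and k = 99: n = 1 · 99 + 1 = 99 + 1 = 100. For n = 99 = 1 · 99, we can put exactly 1 objects in every box, avoiding 2 in any single one — so 100 is tight.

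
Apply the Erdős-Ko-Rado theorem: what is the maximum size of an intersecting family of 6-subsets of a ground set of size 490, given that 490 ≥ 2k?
max |F| = C(489, 5) = 228272925222

Erdős-Ko-Rado (1961): when n ≥ 2k, max |F| = C(n−1, k−1). The bound is attained by the star {A : i ∈ A} for any fixed i ∈ [n]. Here C(490−1, 6−1) = C(489, 5) = 228272925222.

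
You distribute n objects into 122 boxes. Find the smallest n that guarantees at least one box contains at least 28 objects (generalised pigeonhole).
n = (28 − 1)·122 + 1 = 3295

By the generalised pigeonhole principle, to guarantee some box contains ≥ r objects we need more than (r − 1) · k objects total. Threshold: n = (r − 1) · k + 1. With r = 28 and k = 122: n = 27 · 122 + 1 = 3294 + 1 = 3295. For n = 3294 = 27 · 122, we can put exactly 27 objects in every box, avoiding 28 in any single one — so 3295 is tight.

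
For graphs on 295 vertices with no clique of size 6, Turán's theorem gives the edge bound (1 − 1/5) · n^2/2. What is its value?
Turán density bound = (4/5) · 295^2/2 = 34810

Turán's theorem: ex(n, K_{r+1}) is achieved by the complete r-partite Turán graph T(n, r) with parts as balanced as possible, and is at most (1 − 1/r) · n^2/2. For r = 5, n = 295: the density bound is (4/5) · 87025/2 = 34810. Since 5 ∣ 295, the Turán graph T(295, 5) has parts of equal size 59, and its edge count e(T(295, 5)) = 34810 attains the density bound exactly.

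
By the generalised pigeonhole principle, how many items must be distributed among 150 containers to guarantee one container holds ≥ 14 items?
n = (14 − 1)·150 + 1 = 1951

By the generalised pigeonhole principle, to guarantee some box contains ≥ r objects we need more than (r − 1) · k objects total. Threshold: n = (r − 1) · k + 1. With r = 14 and k = 150: n = 13 · 150 + 1 = 1950 + 1 = 1951. For n = 1950 = 13 · 150, we can put exactly 13 objects in every box, avoiding 14 in any single one — so 1951 is tight.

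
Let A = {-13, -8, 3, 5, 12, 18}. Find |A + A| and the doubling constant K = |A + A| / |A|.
K = |A + A| / |A| = 20/6 = 10/3

Enumerate A + A = {a + b : a, b ∈ A}. With |A| = 6, there are |A|^2 = 36 ordered sum pairs; collecting distinct values, A + A = {-26, -21, -16, -10, -8, -5, -3, -1, 4, 5, 6, 8, 10, 15, 17, 21, 23, 24, 30, 36}, so |A + A| = 20. Thus K = 20/6 = 10/3. For comparison, the minimum possible |A + A| over all 6-element sets is 2·6 − 1 = 11 (so min K = 11/6), attained only by arithmetic progressions.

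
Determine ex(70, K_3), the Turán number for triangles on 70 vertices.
ex(70, K_3) = ⌊70^2/4⌋ = 1225

Mantel (1907): a triangle-free graph on n vertices has at most ⌊n^2/4⌋ edges, with equality for the complete bipartite graph K_{⌊n/2⌋, ⌈n/2⌉}. For n = 70: ⌊70^2/4⌋ = ⌊4900/4⌋ = 1225. The extremal graph is K_{35, 35}, which has 35·35 = 1225 edges.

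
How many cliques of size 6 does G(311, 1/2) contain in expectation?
E[# K_6] = C(311, 6) · (1/2)^C(6, 2) = 1197177605547 / 2^15 ≈ 36534961.106781

For each 6-subset S of vertices (there are C(311, 6) = 1197177605547 such S), let X_S = 1 if S induces a K_6 (all C(6, 2) = 15 edges present). Then P(X_S = 1) = (1/2)^15 = 1/32768. By linearity of expectation, E[# K_6] = C(311, 6) · (1/2)^15 = 1197177605547 / 32768 ≈ 36534961.106781.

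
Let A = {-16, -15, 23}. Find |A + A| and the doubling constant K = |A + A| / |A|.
K = |A + A| / |A| = 6/3 = 2

Enumerate A + A = {a + b : a, b ∈ A}. With |A| = 3, there are |A|^2 = 9 ordered sum pairs; collecting distinct values, A + A = {-32, -31, -30, 7, 8, 46}, so |A + A| = 6. Thus K = 6/3 = 2. For comparison, the minimum possible |A + A| over all 3-element sets is 2·3 − 1 = 5 (so min K = 5/3), attained only by arithmetic progressions.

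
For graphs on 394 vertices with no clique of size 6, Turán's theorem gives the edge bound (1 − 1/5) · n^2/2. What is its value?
Turán density bound = (4/5) · 394^2/2 = 310472/5 ≈ 62094.4

Turán's theorem: ex(n, K_{r+1}) is achieved by the complete r-partite Turán graph T(n, r) with parts as balanced as possible, and is at most (1 − 1/r) · n^2/2. For r = 5, n = 394: the density bound is (4/5) · 155236/2 = 310472/5 ≈ 62094.4. The integer-valued extremum is e(T(394, 5)) = 62094, which is strictly less than the density bound 310472/5 since 5 ∤ 394 (the parts of T(394, 5) cannot all be equal).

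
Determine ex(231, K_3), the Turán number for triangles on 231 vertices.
ex(231, K_3) = ⌊231^2/4⌋ = 13340

Mantel (1907): a triangle-free graph on n vertices has at most ⌊n^2/4⌋ edges, with equality for the complete bipartite graph K_{⌊n/2⌋, ⌈n/2⌉}. For n = 231: ⌊231^2/4⌋ = ⌊53361/4⌋ = 13340. The extremal graph is K_{115, 116}, which has 115·116 = 13340 edges.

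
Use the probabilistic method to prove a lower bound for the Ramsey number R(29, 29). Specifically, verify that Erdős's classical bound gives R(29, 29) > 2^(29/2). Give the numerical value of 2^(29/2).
2^(29/2) = 23170.475; so R(29, 29) > 23170.475

Colour each edge of K_n uniformly at random with red/blue. The expected number of monochromatic K_29 is C(n, 29) · 2 · 2^(−C(29,2)). If C(n, 29) · 2^(1 − C(29,2)) < 1, then with positive probability no monochromatic K_29 exists, so R(29, 29) > n. The standard estimate C(n, 29) ≤ n^29/29! shows this inequality holds whenever n ≤ 2^(29/2) (since 29! · 2^(C(29,2) − 1) > 2^(29^2/2) ≥ n^29). Hence R(29, 29) > 2^(29/2) = 23170.475.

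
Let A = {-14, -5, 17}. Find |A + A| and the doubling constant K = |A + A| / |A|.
K = |A + A| / |A| = 6/3 = 2

Enumerate A + A = {a + b : a, b ∈ A}. With |A| = 3, there are |A|^2 = 9 ordered sum pairs; collecting distinct values, A + A = {-28, -19, -10, 3, 12, 34}, so |A + A| = 6. Thus K = 6/3 = 2. For comparison, the minimum possible |A + A| over all 3-element sets is 2·3 − 1 = 5 (so min K = 5/3), attained only by arithmetic progressions.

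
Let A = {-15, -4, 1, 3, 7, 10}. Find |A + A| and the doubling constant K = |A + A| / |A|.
K = |A + A| / |A| = 19/6

Enumerate A + A = {a + b : a, b ∈ A}. With |A| = 6, there are |A|^2 = 36 ordered sum pairs; collecting distinct values, A + A = {-30, -19, -14, -12, -8, -5, -3, -1, 2, 3, 4, 6, 8, 10, 11, 13, 14, 17, 20}, so |A + A| = 19. Thus K = 19/6. For comparison, the minimum possible |A + A| over all 6-element sets is 2·6 − 1 = 11 (so min K = 11/6), attained only by arithmetic progressions.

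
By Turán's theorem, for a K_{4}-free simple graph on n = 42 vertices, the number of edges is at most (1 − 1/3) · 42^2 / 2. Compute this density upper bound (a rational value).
Turán density bound = (2/3) · 42^2/2 = 588

Turán's theorem: ex(n, K_{r+1}) is achieved by the complete r-partite Turán graph T(n, r) with parts as balanced as possible, and is at most (1 − 1/r) · n^2/2. For r = 3, n = 42: the density bound is (2/3) · 1764/2 = 588. Since 3 ∣ 42, the Turán graph T(42, 3) has parts of equal size 14, and its edge count e(T(42, 3)) = 588 attains the density bound exactly.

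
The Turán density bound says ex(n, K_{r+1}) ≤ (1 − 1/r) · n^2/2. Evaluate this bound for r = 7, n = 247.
Turán density bound = (6/7) · 247^2/2 = 183027/7 ≈ 26146.7143

Turán's theorem: ex(n, K_{r+1}) is achieved by the complete r-partite Turán graph T(n, r) with parts as balanced as possible, and is at most (1 − 1/r) · n^2/2. For r = 7, n = 247: the density bound is (6/7) · 61009/2 = 183027/7 ≈ 26146.7143. The integer-valued extremum is e(T(247, 7)) = 26146, which is strictly less than the density bound 183027/7 since 7 ∤ 247 (the parts of T(247, 7) cannot all be equal).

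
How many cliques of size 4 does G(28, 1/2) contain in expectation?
E[# K_4] = C(28, 4) · (1/2)^C(4, 2) = 20475 / 2^6 = 319.921875

For each 4-subset S of vertices (there are C(28, 4) = 20475 such S), let X_S = 1 if S induces a K_4 (all C(4, 2) = 6 edges present). Then P(X_S = 1) = (1/2)^6 = 1/64. By linearity of expectation, E[# K_4] = C(28, 4) · (1/2)^6 = 20475 / 64 = 319.921875.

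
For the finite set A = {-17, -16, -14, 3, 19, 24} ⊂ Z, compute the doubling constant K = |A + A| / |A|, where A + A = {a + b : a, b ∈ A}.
K = |A + A| / |A| = 21/6 = 7/2

Enumerate A + A = {a + b : a, b ∈ A}. With |A| = 6, there are |A|^2 = 36 ordered sum pairs; collecting distinct values, A + A = {-34, -33, -32, -31, -30, -28, -14, -13, -11, 2, 3, 5, 6, 7, 8, 10, 22, 27, 38, 43, 48}, so |A + A| = 21. Thus K = 21/6 = 7/2. For comparison, the minimum possible |A + A| over all 6-element sets is 2·6 − 1 = 11 (so min K = 11/6), attained only by arithmetic progressions.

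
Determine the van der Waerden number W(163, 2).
W(163, 2) = 163 + 1 = 164

A 2-term AP is any pair of integers, so a monochromatic 2-AP exists iff some colour is used at least twice. With 163 colours, the colouring i ↦ i on {1, ..., 163} uses each colour once, avoiding any monochromatic pair, so W(163, 2) > 163. For {1, ..., 164}, pigeonhole forces two integers of the same colour, which form a monochromatic 2-AP. Hence W(163, 2) = 164.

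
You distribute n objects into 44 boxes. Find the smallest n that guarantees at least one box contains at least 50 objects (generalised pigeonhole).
n = (50 − 1)·44 + 1 = 2157

By the generalised pigeonhole principle, to guarantee some box contains ≥ r objects we need more than (r − 1) · k objects total. Threshold: n = (r − 1) · k + 1. With r = 50 and k = 44: n = 49 · 44 + 1 = 2156 + 1 = 2157. For n = 2156 = 49 · 44, we can put exactly 49 objects in every box, avoiding 50 in any single one — so 2157 is tight.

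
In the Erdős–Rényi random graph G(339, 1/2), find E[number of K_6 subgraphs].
E[# K_6] = C(339, 6) · (1/2)^C(6, 2) = 2016249878188 / 2^15 = 504062469547/8192 ≈ 61531063.177124

For each 6-subset S of vertices (there are C(339, 6) = 2016249878188 such S), let X_S = 1 if S induces a K_6 (all C(6, 2) = 15 edges present). Then P(X_S = 1) = (1/2)^15 = 1/32768. By linearity of expectation, E[# K_6] = C(339, 6) · (1/2)^15 = 2016249878188 / 32768 = 504062469547/8192 ≈ 61531063.177124.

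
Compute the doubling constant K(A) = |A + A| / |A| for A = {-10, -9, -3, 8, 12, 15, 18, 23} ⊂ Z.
K = |A + A| / |A| = 32/8 = 4

Enumerate A + A = {a + b : a, b ∈ A}. With |A| = 8, there are |A|^2 = 64 ordered sum pairs; collecting distinct values, A + A = {-20, -19, -18, -13, -12, -6, -2, -1, 2, 3, 5, 6, 8, 9, 12, 13, 14, 15, 16, 20, 23, 24, 26, 27, 30, 31, 33, 35, 36, 38, 41, 46}, so |A + A| = 32. Thus K = 32/8 = 4. For comparison, the minimum possible |A + A| over all 8-element sets is 2·8 − 1 = 15 (so min K = 15/8), attained only by arithmetic progressions.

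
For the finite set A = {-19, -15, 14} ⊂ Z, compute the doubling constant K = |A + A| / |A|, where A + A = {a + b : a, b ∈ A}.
K = |A + A| / |A| = 6/3 = 2

Enumerate A + A = {a + b : a, b ∈ A}. With |A| = 3, there are |A|^2 = 9 ordered sum pairs; collecting distinct values, A + A = {-38, -34, -30, -5, -1, 28}, so |A + A| = 6. Thus K = 6/3 = 2. For comparison, the minimum possible |A + A| over all 3-element sets is 2·3 − 1 = 5 (so min K = 5/3), attained only by arithmetic progressions.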